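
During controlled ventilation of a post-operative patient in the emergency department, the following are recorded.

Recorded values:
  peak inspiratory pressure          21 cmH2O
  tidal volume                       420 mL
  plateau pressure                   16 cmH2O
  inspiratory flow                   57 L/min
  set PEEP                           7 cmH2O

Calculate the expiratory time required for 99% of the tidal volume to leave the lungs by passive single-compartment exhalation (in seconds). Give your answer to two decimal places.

Flow: 57 L/min ÷ 60 = 0.95 L/s.
R = (PIP − Pplat)/V̇ = (21 − 16) / 0.95 = 5.0/0.95 = 5.263 cmH2O·s/L.
C = Vt/(Pplat − PEEP) = 420.0 / (16 − 7) = 420.0/9.0 = 46.667 mL/cmH2O.
τ = R × C = 5.263 × 0.04667 L/cmH2O = 0.2456 s.
t = −τ·ln(1 − 0.99) = −0.2456·ln(0.01) = 1.131 s.

1.13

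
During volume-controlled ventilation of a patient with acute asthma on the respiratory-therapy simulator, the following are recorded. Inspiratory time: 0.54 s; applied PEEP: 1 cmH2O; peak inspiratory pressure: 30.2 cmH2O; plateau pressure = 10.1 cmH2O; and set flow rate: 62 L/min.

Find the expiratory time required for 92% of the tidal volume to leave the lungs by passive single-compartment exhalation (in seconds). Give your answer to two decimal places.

3.01

Flow: 62 L/min ÷ 60 = 1.0333 L/s.
Vt = flow × Ti = 1.0333 L/s × 0.54 s × 1000 mL/L = 557.98 mL.
R = (PIP − Pplat)/V̇ = (30.2 − 10.1) / 1.0333 = 20.1/1.0333 = 19.452 cmH2O·s/L.
C = Vt/(Pplat − PEEP) = 557.98 / (10.1 − 1) = 557.98/9.1 = 61.316 mL/cmH2O.
τ = R × C = 19.452 × 0.06132 L/cmH2O = 1.193 s.
t = −τ·ln(1 − 0.92) = −1.193·ln(0.08) = 3.013 s.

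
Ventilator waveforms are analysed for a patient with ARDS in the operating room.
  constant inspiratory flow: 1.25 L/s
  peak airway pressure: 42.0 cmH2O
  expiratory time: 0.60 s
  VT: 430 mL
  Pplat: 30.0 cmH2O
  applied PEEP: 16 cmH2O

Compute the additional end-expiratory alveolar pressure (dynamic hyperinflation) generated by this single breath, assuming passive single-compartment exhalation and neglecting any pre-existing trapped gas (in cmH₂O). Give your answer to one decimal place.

R = (PIP − Pplat)/V̇ = (42.0 − 30.0) / 1.25 = 12.0/1.25 = 9.6 cmH2O·s/L.
C = Vt/(Pplat − PEEP) = 430.0 / (30.0 − 16) = 430.0/14.0 = 30.714 mL/cmH2O.
τ = R × C = 9.6 × 0.03071 L/cmH2O = 0.2948 s.
Fraction remaining = e^(−Te/τ) = e^(−0.60/0.2948) = 0.1306; trapped volume = 430.0 × 0.1306 = 56.158 mL.
Additional alveolar pressure from trapping ≈ V_trapped / C = 56.158 / 30.714 = 1.828 cmH2O.

1.8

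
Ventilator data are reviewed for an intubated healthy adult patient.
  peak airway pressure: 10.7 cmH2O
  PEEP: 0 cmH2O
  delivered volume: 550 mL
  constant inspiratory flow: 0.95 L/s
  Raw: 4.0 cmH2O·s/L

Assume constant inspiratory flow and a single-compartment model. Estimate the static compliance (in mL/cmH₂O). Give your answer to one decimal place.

79.7

Equation of motion (constant flow): PIP = Vt/C + R·V̇ + PEEP.
Vt/C = PIP − R·V̇ − PEEP = 10.7 − 4.0×0.95 − 0 = 10.7 − 3.8 − 0 = 6.9 cmH2O.
C = Vt / 6.9 = 550 / 6.9 = 79.71 mL/cmH2O.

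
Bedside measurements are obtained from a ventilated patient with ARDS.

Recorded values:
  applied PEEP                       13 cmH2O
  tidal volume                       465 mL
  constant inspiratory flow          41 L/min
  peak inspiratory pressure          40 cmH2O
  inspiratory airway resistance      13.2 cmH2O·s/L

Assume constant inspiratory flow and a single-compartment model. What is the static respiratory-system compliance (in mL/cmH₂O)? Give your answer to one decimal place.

25.9

Flow: 41 L/min ÷ 60 = 0.6833 L/s.
Equation of motion (constant flow): PIP = Vt/C + R·V̇ + PEEP.
Vt/C = PIP − R·V̇ − PEEP = 40 − 13.2×0.6833 − 13 = 40 − 9.02 − 13 = 17.98 cmH2O.
C = Vt / 17.98 = 465 / 17.98 = 25.862 mL/cmH2O.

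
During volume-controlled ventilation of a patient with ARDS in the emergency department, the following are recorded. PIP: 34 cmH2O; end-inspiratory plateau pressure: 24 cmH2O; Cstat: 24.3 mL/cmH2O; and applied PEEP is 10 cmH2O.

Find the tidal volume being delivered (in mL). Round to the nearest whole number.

340

Vt = Cstat × (Pplat − PEEP) = 24.3 × (24 − 10) = 24.3 × 14.0 = 340.2 mL.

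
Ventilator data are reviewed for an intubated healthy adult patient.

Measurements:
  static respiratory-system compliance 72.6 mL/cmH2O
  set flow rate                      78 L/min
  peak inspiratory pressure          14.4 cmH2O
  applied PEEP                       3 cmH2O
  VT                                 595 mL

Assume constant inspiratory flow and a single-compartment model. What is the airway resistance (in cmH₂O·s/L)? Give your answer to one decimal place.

Flow: 78 L/min ÷ 60 = 1.3 L/s.
Equation of motion (constant flow): PIP = Vt/C + R·V̇ + PEEP.
R·V̇ = PIP − Vt/C − PEEP = 14.4 − 595/72.6 − 3 = 14.4 − 8.196 − 3 = 3.204 cmH2O.
R = 3.204 / 1.3 = 2.465 cmH2O·s/L.

2.5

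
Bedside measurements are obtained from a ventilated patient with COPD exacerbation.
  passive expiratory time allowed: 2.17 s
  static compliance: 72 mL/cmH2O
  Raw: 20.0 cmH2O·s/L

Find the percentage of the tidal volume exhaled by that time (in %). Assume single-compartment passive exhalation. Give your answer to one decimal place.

77.8

τ = R × C = 20.0 × 72 mL/cmH2O = 20.0 × 0.072 L/cmH2O = 1.44 s.
Passive exhalation: V(t)/V₀ = e^(−t/τ) = e^(−2.17/1.44) = 0.2216.
Fraction exhaled = 1 − 0.2216 = 0.7784 → 77.84%.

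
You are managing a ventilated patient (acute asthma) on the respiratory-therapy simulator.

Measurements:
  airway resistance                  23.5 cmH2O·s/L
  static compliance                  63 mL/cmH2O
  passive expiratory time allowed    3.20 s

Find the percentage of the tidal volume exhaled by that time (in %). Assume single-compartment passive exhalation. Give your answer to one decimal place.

τ = R × C = 23.5 × 63 mL/cmH2O = 23.5 × 0.063 L/cmH2O = 1.481 s.
Passive exhalation: V(t)/V₀ = e^(−t/τ) = e^(−3.20/1.481) = 0.1152.
Fraction exhaled = 1 − 0.1152 = 0.8848 → 88.48%.

88.5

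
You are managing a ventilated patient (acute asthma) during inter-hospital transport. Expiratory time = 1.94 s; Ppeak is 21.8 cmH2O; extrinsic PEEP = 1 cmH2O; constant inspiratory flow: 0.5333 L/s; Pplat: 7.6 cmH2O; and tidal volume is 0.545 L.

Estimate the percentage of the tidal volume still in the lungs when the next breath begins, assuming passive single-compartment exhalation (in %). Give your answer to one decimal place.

R = (PIP − Pplat)/V̇ = (21.8 − 7.6) / 0.5333 = 14.2/0.5333 = 26.627 cmH2O·s/L.
C = Vt/(Pplat − PEEP) = 545.0 / (7.6 − 1) = 545.0/6.6 = 82.576 mL/cmH2O.
τ = R × C = 26.627 × 0.08258 L/cmH2O = 2.199 s.
Fraction remaining at end-expiration = e^(−Te/τ) = e^(−1.94/2.199) = 0.4139 → 41.39%.

41.4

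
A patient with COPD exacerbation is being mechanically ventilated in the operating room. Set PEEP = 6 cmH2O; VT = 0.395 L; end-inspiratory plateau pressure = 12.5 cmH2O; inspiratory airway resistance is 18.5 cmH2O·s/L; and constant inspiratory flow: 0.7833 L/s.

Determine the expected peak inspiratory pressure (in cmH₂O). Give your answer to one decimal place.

27.0

PIP = Pplat + Raw × flow = 12.5 + 18.5 × 0.7833 = 12.5 + 14.491 = 26.991 cmH2O.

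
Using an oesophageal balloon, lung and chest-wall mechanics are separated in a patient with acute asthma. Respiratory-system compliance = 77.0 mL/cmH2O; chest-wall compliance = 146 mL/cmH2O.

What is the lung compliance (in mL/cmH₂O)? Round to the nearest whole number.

163

1/CL = 1/Crs − 1/Ccw.
1/CL = 1/77.0 − 1/146 = 0.006138.
CL = 162.92 mL/cmH2O.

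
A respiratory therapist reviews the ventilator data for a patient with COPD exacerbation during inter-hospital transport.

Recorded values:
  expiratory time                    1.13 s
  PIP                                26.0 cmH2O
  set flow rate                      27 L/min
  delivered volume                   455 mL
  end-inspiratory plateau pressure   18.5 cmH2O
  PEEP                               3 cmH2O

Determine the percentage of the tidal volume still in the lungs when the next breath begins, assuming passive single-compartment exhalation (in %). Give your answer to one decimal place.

9.9

Flow: 27 L/min ÷ 60 = 0.45 L/s.
R = (PIP − Pplat)/V̇ = (26.0 − 18.5) / 0.45 = 7.5/0.45 = 16.667 cmH2O·s/L.
C = Vt/(Pplat − PEEP) = 455.0 / (18.5 − 3) = 455.0/15.5 = 29.355 mL/cmH2O.
τ = R × C = 16.667 × 0.02936 L/cmH2O = 0.4893 s.
Fraction remaining at end-expiration = e^(−Te/τ) = e^(−1.13/0.4893) = 0.09932 → 9.932%.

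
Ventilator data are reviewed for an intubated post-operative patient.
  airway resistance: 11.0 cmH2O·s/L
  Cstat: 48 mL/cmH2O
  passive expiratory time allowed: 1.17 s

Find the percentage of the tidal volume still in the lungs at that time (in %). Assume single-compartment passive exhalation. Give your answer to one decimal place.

τ = R × C = 11.0 × 48 mL/cmH2O = 11.0 × 0.048 L/cmH2O = 0.528 s.
Passive exhalation: V(t)/V₀ = e^(−t/τ) = e^(−1.17/0.528) = 0.1091.
Fraction remaining = 0.1091 → 10.91%.

10.9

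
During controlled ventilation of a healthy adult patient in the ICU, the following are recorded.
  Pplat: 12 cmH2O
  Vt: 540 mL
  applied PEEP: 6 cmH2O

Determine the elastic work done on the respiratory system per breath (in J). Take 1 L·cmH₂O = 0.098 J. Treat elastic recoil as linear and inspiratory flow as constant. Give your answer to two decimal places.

Elastic work ≈ ½ × (Pplat − PEEP) × Vt = 0.5 × (12 − 6) × 0.540 L = 0.5 × 6.0 × 0.540 = 1.62 L·cmH2O.
× 0.098 J/(L·cmH2O) → 0.1588 J.

0.16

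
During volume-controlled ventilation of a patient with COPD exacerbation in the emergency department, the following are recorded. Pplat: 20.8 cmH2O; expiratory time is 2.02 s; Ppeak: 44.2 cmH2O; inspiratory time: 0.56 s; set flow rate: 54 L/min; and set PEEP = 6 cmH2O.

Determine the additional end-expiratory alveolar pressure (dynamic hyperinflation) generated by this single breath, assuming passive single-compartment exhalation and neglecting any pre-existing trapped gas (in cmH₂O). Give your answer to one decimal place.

Flow: 54 L/min ÷ 60 = 0.9 L/s.
Vt = flow × Ti = 0.9 L/s × 0.56 s × 1000 mL/L = 504.0 mL.
R = (PIP − Pplat)/V̇ = (44.2 − 20.8) / 0.9 = 23.4/0.9 = 26.0 cmH2O·s/L.
C = Vt/(Pplat − PEEP) = 504.0 / (20.8 − 6) = 504.0/14.8 = 34.054 mL/cmH2O.
τ = R × C = 26.0 × 0.03405 L/cmH2O = 0.8853 s.
Fraction remaining = e^(−Te/τ) = e^(−2.02/0.8853) = 0.1021; trapped volume = 504.0 × 0.1021 = 51.458 mL.
Additional alveolar pressure from trapping ≈ V_trapped / C = 51.458 / 34.054 = 1.511 cmH2O.

1.5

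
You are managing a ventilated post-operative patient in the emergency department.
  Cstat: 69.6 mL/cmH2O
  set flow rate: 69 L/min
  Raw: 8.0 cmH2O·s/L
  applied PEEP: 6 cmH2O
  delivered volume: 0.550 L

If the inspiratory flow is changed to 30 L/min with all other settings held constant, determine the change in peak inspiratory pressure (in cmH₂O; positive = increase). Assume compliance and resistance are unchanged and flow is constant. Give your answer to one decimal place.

-5.2

Flow: 69 L/min ÷ 60 = 1.15 L/s.
New flow: 30 L/min ÷ 60 = 0.5 L/s.
PIP = Vt/C + R·V̇ + PEEP (constant-flow equation of motion).
Only the resistive term changes: ΔPIP = R × ΔV̇ = 8.0 × (0.5 − 1.15) = 8.0 × -0.65 = -5.2 cmH2O.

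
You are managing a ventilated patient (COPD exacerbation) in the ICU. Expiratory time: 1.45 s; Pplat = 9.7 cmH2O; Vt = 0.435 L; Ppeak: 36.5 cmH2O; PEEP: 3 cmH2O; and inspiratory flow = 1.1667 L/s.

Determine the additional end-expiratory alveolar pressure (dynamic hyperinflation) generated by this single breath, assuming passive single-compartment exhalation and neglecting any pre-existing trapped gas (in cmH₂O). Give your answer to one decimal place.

2.5

R = (PIP − Pplat)/V̇ = (36.5 − 9.7) / 1.1667 = 26.8/1.1667 = 22.971 cmH2O·s/L.
C = Vt/(Pplat − PEEP) = 435.0 / (9.7 − 3) = 435.0/6.7 = 64.925 mL/cmH2O.
τ = R × C = 22.971 × 0.06493 L/cmH2O = 1.492 s.
Fraction remaining = e^(−Te/τ) = e^(−1.45/1.492) = 0.3784; trapped volume = 435.0 × 0.3784 = 164.6 mL.
Additional alveolar pressure from trapping ≈ V_trapped / C = 164.6 / 64.925 = 2.535 cmH2O.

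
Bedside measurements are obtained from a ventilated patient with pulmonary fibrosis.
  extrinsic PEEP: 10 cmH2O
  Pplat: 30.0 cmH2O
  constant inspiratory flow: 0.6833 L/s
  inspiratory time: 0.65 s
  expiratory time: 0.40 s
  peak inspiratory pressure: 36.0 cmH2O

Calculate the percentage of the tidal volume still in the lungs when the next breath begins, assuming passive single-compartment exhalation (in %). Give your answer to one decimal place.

Vt = flow × Ti = 0.6833 L/s × 0.65 s × 1000 mL/L = 444.15 mL.
R = (PIP − Pplat)/V̇ = (36.0 − 30.0) / 0.6833 = 6.0/0.6833 = 8.781 cmH2O·s/L.
C = Vt/(Pplat − PEEP) = 444.15 / (30.0 − 10) = 444.15/20.0 = 22.208 mL/cmH2O.
τ = R × C = 8.781 × 0.02221 L/cmH2O = 0.195 s.
Fraction remaining at end-expiration = e^(−Te/τ) = e^(−0.40/0.195) = 0.1286 → 12.86%.

12.9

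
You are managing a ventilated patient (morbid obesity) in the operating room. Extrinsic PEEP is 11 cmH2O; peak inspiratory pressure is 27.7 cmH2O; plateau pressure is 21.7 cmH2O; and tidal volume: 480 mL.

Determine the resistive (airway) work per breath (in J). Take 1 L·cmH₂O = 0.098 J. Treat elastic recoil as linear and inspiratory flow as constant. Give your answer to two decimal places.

With constant inspiratory flow the resistive pressure is constant at PIP − Pplat = 27.7 − 21.7 = 6.0 cmH2O, so resistive work = 6.0 × 0.480 = 2.88 L·cmH2O.
× 0.098 J/(L·cmH2O) → 0.2822 J.

0.28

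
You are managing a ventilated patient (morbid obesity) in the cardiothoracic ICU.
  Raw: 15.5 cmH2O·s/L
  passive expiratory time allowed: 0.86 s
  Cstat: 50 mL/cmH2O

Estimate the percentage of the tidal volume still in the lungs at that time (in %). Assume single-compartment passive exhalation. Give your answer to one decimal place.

33.0

τ = R × C = 15.5 × 50 mL/cmH2O = 15.5 × 0.050 L/cmH2O = 0.775 s.
Passive exhalation: V(t)/V₀ = e^(−t/τ) = e^(−0.86/0.775) = 0.3297.
Fraction remaining = 0.3297 → 32.97%.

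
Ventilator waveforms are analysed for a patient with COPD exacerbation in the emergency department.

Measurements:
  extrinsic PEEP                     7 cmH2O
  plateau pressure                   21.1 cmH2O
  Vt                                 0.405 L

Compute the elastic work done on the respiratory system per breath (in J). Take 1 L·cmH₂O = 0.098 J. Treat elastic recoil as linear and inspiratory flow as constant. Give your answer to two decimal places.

Elastic work ≈ ½ × (Pplat − PEEP) × Vt = 0.5 × (21.1 − 7) × 0.405 L = 0.5 × 14.1 × 0.405 = 2.855 L·cmH2O.
× 0.098 J/(L·cmH2O) → 0.2798 J.

0.28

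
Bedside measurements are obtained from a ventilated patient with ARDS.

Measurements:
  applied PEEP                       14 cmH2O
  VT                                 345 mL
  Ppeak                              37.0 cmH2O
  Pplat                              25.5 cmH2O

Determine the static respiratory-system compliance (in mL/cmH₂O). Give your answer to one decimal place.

30.0

Cstat = Vt / (Pplat − PEEP) = 345 / (25.5 − 14) = 345 / 11.5 = 30.0 mL/cmH2O.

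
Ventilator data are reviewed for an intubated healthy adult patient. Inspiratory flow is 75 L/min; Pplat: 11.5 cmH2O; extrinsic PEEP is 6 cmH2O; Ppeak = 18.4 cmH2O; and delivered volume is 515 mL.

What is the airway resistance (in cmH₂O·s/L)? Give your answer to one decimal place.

5.5

Flow: 75 L/min ÷ 60 = 1.25 L/s.
Raw = (PIP − Pplat) / flow = (18.4 − 11.5) / 1.25 = 6.9 / 1.25 = 5.52 cmH2O·s/L.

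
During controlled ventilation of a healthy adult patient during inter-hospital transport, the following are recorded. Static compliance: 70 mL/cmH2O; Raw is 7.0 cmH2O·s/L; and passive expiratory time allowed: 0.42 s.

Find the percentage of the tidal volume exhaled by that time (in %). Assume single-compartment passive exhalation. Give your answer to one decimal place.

τ = R × C = 7.0 × 70 mL/cmH2O = 7.0 × 0.070 L/cmH2O = 0.49 s.
Passive exhalation: V(t)/V₀ = e^(−t/τ) = e^(−0.42/0.49) = 0.4244.
Fraction exhaled = 1 − 0.4244 = 0.5756 → 57.56%.

57.6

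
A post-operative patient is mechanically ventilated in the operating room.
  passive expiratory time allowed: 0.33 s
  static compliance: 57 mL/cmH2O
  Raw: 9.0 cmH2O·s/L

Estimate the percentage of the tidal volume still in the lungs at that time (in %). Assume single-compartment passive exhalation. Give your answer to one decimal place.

τ = R × C = 9.0 × 57 mL/cmH2O = 9.0 × 0.057 L/cmH2O = 0.513 s.
Passive exhalation: V(t)/V₀ = e^(−t/τ) = e^(−0.33/0.513) = 0.5256.
Fraction remaining = 0.5256 → 52.56%.

52.6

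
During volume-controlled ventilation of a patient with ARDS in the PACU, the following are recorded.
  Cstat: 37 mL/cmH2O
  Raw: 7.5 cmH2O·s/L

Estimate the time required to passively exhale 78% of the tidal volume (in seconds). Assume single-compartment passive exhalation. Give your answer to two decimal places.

0.42

τ = R × C = 7.5 × 37 mL/cmH2O = 7.5 × 0.037 L/cmH2O = 0.2775 s.
Exhaled fraction f = 1 − e^(−t/τ) → t = −τ·ln(1 − f) = −0.2775·ln(0.22) = 0.4202 s.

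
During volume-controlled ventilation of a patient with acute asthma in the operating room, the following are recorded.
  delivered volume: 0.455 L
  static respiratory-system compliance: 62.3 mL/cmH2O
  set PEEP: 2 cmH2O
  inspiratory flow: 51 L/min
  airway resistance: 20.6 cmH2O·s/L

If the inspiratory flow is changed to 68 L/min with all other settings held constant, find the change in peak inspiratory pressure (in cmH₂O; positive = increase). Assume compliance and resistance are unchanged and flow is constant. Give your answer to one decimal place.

5.8

Flow: 51 L/min ÷ 60 = 0.85 L/s.
New flow: 68 L/min ÷ 60 = 1.1333 L/s.
PIP = Vt/C + R·V̇ + PEEP (constant-flow equation of motion).
Only the resistive term changes: ΔPIP = R × ΔV̇ = 20.6 × (1.1333 − 0.85) = 20.6 × 0.2833 = 5.836 cmH2O.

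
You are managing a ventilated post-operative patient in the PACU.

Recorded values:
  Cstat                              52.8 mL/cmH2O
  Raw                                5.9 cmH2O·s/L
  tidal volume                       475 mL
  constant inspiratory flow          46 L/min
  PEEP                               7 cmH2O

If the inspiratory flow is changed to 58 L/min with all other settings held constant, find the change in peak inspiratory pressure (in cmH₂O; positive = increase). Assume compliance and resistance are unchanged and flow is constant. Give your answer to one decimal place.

1.2

Flow: 46 L/min ÷ 60 = 0.7667 L/s.
New flow: 58 L/min ÷ 60 = 0.9667 L/s.
PIP = Vt/C + R·V̇ + PEEP (constant-flow equation of motion).
Only the resistive term changes: ΔPIP = R × ΔV̇ = 5.9 × (0.9667 − 0.7667) = 5.9 × 0.2 = 1.18 cmH2O.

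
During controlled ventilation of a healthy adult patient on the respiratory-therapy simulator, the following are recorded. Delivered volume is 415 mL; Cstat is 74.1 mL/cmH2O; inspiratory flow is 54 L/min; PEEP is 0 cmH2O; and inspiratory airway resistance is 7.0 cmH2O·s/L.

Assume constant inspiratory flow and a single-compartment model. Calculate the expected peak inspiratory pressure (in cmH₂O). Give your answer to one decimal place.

Flow: 54 L/min ÷ 60 = 0.9 L/s.
Equation of motion (constant flow): PIP = Vt/C + R·V̇ + PEEP.
PIP = 415/74.1 + 7.0×0.9 + 0 = 5.601 + 6.3 + 0 = 11.901 cmH2O.

11.9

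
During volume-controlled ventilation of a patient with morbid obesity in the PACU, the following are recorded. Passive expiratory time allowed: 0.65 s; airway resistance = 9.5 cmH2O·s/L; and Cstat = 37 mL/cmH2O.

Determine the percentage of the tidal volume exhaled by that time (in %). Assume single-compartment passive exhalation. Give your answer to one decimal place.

τ = R × C = 9.5 × 37 mL/cmH2O = 9.5 × 0.037 L/cmH2O = 0.3515 s.
Passive exhalation: V(t)/V₀ = e^(−t/τ) = e^(−0.65/0.3515) = 0.1574.
Fraction exhaled = 1 − 0.1574 = 0.8426 → 84.26%.

84.3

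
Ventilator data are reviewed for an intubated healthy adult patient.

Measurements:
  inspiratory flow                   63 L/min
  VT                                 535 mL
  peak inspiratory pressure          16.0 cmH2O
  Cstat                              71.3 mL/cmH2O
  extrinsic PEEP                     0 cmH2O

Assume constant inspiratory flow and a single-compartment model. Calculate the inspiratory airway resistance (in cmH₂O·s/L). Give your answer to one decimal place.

8.1

Flow: 63 L/min ÷ 60 = 1.05 L/s.
Equation of motion (constant flow): PIP = Vt/C + R·V̇ + PEEP.
R·V̇ = PIP − Vt/C − PEEP = 16.0 − 535/71.3 − 0 = 16.0 − 7.504 − 0 = 8.496 cmH2O.
R = 8.496 / 1.05 = 8.091 cmH2O·s/L.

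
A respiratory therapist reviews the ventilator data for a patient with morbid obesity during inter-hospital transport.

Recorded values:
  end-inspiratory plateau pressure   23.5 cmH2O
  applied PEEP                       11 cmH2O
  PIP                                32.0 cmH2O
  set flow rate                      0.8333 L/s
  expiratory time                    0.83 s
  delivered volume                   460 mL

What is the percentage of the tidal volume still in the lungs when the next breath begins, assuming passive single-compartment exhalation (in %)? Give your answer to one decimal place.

R = (PIP − Pplat)/V̇ = (32.0 − 23.5) / 0.8333 = 8.5/0.8333 = 10.2 cmH2O·s/L.
C = Vt/(Pplat − PEEP) = 460.0 / (23.5 − 11) = 460.0/12.5 = 36.8 mL/cmH2O.
τ = R × C = 10.2 × 0.0368 L/cmH2O = 0.3754 s.
Fraction remaining at end-expiration = e^(−Te/τ) = e^(−0.83/0.3754) = 0.1096 → 10.96%.

11.0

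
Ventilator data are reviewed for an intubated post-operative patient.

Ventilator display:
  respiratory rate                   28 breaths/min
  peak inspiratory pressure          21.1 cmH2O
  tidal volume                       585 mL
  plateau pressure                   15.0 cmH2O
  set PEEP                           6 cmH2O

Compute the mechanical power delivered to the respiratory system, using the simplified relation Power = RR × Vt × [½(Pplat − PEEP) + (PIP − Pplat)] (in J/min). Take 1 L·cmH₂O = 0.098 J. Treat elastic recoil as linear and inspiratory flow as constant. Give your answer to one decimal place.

Per-breath work = Vt × [½(Pplat−PEEP) + (PIP−Pplat)] = 0.585 × [0.5×9.0 + 6.1] = 0.585 × 10.6 = 6.201 L·cmH2O.
Power = 28 × 6.201 = 173.63 L·cmH2O/min.
× 0.098 J/(L·cmH2O) → 17.016 J/min.

17.0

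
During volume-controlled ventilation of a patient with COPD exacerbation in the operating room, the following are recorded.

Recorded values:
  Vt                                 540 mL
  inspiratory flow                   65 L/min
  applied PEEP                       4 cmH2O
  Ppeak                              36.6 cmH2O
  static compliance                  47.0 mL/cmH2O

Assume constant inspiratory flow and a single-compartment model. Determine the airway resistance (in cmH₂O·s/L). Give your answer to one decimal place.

19.5

Flow: 65 L/min ÷ 60 = 1.0833 L/s.
Equation of motion (constant flow): PIP = Vt/C + R·V̇ + PEEP.
R·V̇ = PIP − Vt/C − PEEP = 36.6 − 540/47.0 − 4 = 36.6 − 11.489 − 4 = 21.111 cmH2O.
R = 21.111 / 1.0833 = 19.488 cmH2O·s/L.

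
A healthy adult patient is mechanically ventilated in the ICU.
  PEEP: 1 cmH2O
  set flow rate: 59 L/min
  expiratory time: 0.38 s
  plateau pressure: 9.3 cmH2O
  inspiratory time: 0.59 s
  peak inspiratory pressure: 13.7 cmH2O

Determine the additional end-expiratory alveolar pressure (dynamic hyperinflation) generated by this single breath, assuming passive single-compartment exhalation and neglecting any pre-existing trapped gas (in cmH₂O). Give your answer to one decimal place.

Flow: 59 L/min ÷ 60 = 0.9833 L/s.
Vt = flow × Ti = 0.9833 L/s × 0.59 s × 1000 mL/L = 580.15 mL.
R = (PIP − Pplat)/V̇ = (13.7 − 9.3) / 0.9833 = 4.4/0.9833 = 4.475 cmH2O·s/L.
C = Vt/(Pplat − PEEP) = 580.15 / (9.3 − 1) = 580.15/8.3 = 69.898 mL/cmH2O.
τ = R × C = 4.475 × 0.0699 L/cmH2O = 0.3128 s.
Fraction remaining = e^(−Te/τ) = e^(−0.38/0.3128) = 0.2968; trapped volume = 580.15 × 0.2968 = 172.19 mL.
Additional alveolar pressure from trapping ≈ V_trapped / C = 172.19 / 69.898 = 2.463 cmH2O.

2.5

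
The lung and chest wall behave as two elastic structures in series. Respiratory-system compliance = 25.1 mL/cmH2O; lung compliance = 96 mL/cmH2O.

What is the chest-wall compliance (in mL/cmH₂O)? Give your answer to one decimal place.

1/Ccw = 1/Crs − 1/CL.
1/Ccw = 1/25.1 − 1/96 = 0.02942.
Ccw = 33.99 mL/cmH2O.

34.0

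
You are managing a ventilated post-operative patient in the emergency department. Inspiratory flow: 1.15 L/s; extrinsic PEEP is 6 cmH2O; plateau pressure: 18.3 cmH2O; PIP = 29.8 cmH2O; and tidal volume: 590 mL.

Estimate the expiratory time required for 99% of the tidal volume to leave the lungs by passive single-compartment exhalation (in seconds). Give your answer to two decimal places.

2.21

R = (PIP − Pplat)/V̇ = (29.8 − 18.3) / 1.15 = 11.5/1.15 = 10.0 cmH2O·s/L.
C = Vt/(Pplat − PEEP) = 590.0 / (18.3 − 6) = 590.0/12.3 = 47.967 mL/cmH2O.
τ = R × C = 10.0 × 0.04797 L/cmH2O = 0.4797 s.
t = −τ·ln(1 − 0.99) = −0.4797·ln(0.01) = 2.209 s.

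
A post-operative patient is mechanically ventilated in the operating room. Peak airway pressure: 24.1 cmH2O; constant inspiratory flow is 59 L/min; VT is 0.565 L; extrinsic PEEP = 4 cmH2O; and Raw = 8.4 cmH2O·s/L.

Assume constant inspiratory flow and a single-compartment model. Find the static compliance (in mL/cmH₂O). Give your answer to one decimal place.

47.7

Flow: 59 L/min ÷ 60 = 0.9833 L/s.
Equation of motion (constant flow): PIP = Vt/C + R·V̇ + PEEP.
Vt/C = PIP − R·V̇ − PEEP = 24.1 − 8.4×0.9833 − 4 = 24.1 − 8.26 − 4 = 11.84 cmH2O.
C = Vt / 11.84 = 565 / 11.84 = 47.72 mL/cmH2O.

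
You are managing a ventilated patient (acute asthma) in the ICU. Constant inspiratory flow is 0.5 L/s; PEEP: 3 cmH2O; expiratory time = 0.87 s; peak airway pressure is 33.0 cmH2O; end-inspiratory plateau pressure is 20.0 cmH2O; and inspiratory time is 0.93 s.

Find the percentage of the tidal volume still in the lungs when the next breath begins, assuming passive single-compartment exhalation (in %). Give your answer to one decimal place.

Vt = flow × Ti = 0.5 L/s × 0.93 s × 1000 mL/L = 465.0 mL.
R = (PIP − Pplat)/V̇ = (33.0 − 20.0) / 0.5 = 13.0/0.5 = 26.0 cmH2O·s/L.
C = Vt/(Pplat − PEEP) = 465.0 / (20.0 − 3) = 465.0/17.0 = 27.353 mL/cmH2O.
τ = R × C = 26.0 × 0.02735 L/cmH2O = 0.7111 s.
Fraction remaining at end-expiration = e^(−Te/τ) = e^(−0.87/0.7111) = 0.2942 → 29.42%.

29.4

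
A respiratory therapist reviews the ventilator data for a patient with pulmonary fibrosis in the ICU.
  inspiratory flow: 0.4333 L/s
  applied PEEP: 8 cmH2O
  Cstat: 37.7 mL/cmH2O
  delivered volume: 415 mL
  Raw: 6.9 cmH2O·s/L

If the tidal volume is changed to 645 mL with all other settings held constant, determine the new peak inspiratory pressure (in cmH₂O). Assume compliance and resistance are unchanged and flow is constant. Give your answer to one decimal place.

PIP = Vt/C + R·V̇ + PEEP (constant-flow equation of motion).
Only the elastic term changes: ΔPIP = ΔVt / C = (645 − 415) / 37.7 = 6.101 cmH2O.
Original PIP = 415/37.7 + 6.9×0.4333 + 8 = 21.998 cmH2O; new PIP = 21.998 + (6.101) = 28.099 cmH2O.

28.1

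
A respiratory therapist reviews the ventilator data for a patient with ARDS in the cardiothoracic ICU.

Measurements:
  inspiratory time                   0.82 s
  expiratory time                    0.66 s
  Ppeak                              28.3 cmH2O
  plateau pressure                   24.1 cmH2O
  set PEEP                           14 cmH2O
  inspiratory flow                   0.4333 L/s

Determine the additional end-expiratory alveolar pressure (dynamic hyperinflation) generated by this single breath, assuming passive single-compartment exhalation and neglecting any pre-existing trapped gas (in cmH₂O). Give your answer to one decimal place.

Vt = flow × Ti = 0.4333 L/s × 0.82 s × 1000 mL/L = 355.31 mL.
R = (PIP − Pplat)/V̇ = (28.3 − 24.1) / 0.4333 = 4.2/0.4333 = 9.693 cmH2O·s/L.
C = Vt/(Pplat − PEEP) = 355.31 / (24.1 − 14) = 355.31/10.1 = 35.179 mL/cmH2O.
τ = R × C = 9.693 × 0.03518 L/cmH2O = 0.341 s.
Fraction remaining = e^(−Te/τ) = e^(−0.66/0.341) = 0.1444; trapped volume = 355.31 × 0.1444 = 51.307 mL.
Additional alveolar pressure from trapping ≈ V_trapped / C = 51.307 / 35.179 = 1.458 cmH2O.

1.5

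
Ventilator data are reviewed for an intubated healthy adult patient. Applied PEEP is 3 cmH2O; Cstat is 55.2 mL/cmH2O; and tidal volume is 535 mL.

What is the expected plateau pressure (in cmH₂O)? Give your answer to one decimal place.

12.7

Pplat = PEEP + Vt / Cstat = 3 + 535 / 55.2 = 3 + 9.692 = 12.692 cmH2O.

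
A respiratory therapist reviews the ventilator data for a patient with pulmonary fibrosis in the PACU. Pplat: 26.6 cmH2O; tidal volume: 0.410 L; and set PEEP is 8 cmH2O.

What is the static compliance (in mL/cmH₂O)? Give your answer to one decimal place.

Cstat = Vt / (Pplat − PEEP) = 410 / (26.6 − 8) = 410 / 18.6 = 22.043 mL/cmH2O.

22.0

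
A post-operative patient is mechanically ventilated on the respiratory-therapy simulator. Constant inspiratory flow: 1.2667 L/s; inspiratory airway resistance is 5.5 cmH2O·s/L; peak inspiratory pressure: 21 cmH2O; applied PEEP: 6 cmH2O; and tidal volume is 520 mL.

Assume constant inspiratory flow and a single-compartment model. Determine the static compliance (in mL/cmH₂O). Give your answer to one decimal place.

Equation of motion (constant flow): PIP = Vt/C + R·V̇ + PEEP.
Vt/C = PIP − R·V̇ − PEEP = 21 − 5.5×1.2667 − 6 = 21 − 6.967 − 6 = 8.033 cmH2O.
C = Vt / 8.033 = 520 / 8.033 = 64.733 mL/cmH2O.

64.7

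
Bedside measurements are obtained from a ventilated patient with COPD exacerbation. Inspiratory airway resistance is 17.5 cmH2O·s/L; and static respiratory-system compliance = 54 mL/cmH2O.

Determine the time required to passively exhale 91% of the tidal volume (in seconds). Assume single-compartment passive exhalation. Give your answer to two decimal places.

τ = R × C = 17.5 × 54 mL/cmH2O = 17.5 × 0.054 L/cmH2O = 0.945 s.
Exhaled fraction f = 1 − e^(−t/τ) → t = −τ·ln(1 − f) = −0.945·ln(0.09) = 2.276 s.

2.28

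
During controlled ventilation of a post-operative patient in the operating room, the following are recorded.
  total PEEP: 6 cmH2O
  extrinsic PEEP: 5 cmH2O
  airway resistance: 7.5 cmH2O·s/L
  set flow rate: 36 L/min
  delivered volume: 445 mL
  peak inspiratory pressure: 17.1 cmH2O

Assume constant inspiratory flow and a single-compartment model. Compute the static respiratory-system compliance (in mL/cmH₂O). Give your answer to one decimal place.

67.4

Flow: 36 L/min ÷ 60 = 0.6 L/s.
Total PEEP = 6 cmH2O (set 5 + intrinsic 1); this is the baseline alveolar pressure.
Equation of motion (constant flow): PIP = Vt/C + R·V̇ + PEEP.
Vt/C = PIP − R·V̇ − PEEP = 17.1 − 7.5×0.6 − 6 = 17.1 − 4.5 − 6 = 6.6 cmH2O.
C = Vt / 6.6 = 445 / 6.6 = 67.424 mL/cmH2O.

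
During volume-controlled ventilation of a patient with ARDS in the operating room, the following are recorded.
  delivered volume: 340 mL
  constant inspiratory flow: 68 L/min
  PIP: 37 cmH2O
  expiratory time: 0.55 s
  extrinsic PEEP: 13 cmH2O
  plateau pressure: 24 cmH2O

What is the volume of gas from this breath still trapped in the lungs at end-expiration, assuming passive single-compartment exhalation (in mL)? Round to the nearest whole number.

72

Flow: 68 L/min ÷ 60 = 1.1333 L/s.
R = (PIP − Pplat)/V̇ = (37 − 24) / 1.1333 = 13.0/1.1333 = 11.471 cmH2O·s/L.
C = Vt/(Pplat − PEEP) = 340.0 / (24 − 13) = 340.0/11.0 = 30.909 mL/cmH2O.
τ = R × C = 11.471 × 0.03091 L/cmH2O = 0.3546 s.
Fraction remaining = e^(−Te/τ) = e^(−0.55/0.3546) = 0.212.
Trapped volume = 340.0 × 0.212 = 72.08 mL.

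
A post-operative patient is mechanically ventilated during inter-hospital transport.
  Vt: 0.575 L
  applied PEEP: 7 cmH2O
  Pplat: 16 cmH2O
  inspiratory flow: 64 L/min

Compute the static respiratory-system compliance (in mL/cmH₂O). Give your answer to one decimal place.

63.9

Cstat = Vt / (Pplat − PEEP) = 575 / (16 − 7) = 575 / 9.0 = 63.889 mL/cmH2O.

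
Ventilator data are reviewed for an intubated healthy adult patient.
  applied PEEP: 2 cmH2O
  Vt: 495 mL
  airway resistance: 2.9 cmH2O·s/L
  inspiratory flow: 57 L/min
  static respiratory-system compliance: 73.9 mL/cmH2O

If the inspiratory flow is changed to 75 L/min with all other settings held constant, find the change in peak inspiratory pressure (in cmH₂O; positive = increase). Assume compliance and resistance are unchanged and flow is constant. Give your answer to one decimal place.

0.9

Flow: 57 L/min ÷ 60 = 0.95 L/s.
New flow: 75 L/min ÷ 60 = 1.25 L/s.
PIP = Vt/C + R·V̇ + PEEP (constant-flow equation of motion).
Only the resistive term changes: ΔPIP = R × ΔV̇ = 2.9 × (1.25 − 0.95) = 2.9 × 0.3 = 0.87 cmH2O.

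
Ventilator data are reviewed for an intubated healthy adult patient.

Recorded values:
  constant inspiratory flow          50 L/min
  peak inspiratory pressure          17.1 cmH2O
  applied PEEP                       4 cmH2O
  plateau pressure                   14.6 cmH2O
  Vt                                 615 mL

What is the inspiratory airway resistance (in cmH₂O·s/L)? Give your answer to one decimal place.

3.0

Flow: 50 L/min ÷ 60 = 0.8333 L/s.
Raw = (PIP − Pplat) / flow = (17.1 − 14.6) / 0.8333 = 2.5 / 0.8333 = 3.0 cmH2O·s/L.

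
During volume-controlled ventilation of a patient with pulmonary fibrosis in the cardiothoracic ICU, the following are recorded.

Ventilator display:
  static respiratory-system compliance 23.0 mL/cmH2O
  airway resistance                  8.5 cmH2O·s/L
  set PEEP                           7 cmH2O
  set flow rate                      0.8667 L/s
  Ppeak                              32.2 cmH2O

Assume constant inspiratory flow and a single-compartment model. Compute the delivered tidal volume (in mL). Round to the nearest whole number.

Equation of motion (constant flow): PIP = Vt/C + R·V̇ + PEEP.
Vt/C = PIP − R·V̇ − PEEP = 32.2 − 7.367 − 7 = 17.833 cmH2O.
Vt = C × 17.833 = 23.0 × 17.833 = 410.16 mL.

410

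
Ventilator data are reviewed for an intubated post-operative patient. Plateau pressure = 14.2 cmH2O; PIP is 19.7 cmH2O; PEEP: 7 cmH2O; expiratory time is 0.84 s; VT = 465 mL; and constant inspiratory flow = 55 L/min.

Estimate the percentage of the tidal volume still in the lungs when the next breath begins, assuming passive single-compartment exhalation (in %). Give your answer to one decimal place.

Flow: 55 L/min ÷ 60 = 0.9167 L/s.
R = (PIP − Pplat)/V̇ = (19.7 − 14.2) / 0.9167 = 5.5/0.9167 = 6.0 cmH2O·s/L.
C = Vt/(Pplat − PEEP) = 465.0 / (14.2 − 7) = 465.0/7.2 = 64.583 mL/cmH2O.
τ = R × C = 6.0 × 0.06458 L/cmH2O = 0.3875 s.
Fraction remaining at end-expiration = e^(−Te/τ) = e^(−0.84/0.3875) = 0.1144 → 11.44%.

11.4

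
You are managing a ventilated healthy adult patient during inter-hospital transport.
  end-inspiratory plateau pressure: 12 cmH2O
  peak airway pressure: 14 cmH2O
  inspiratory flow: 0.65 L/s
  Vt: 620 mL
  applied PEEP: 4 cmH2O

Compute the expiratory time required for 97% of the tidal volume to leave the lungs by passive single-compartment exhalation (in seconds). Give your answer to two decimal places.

0.84

R = (PIP − Pplat)/V̇ = (14 − 12) / 0.65 = 2.0/0.65 = 3.077 cmH2O·s/L.
C = Vt/(Pplat − PEEP) = 620.0 / (12 − 4) = 620.0/8.0 = 77.5 mL/cmH2O.
τ = R × C = 3.077 × 0.0775 L/cmH2O = 0.2385 s.
t = −τ·ln(1 − 0.97) = −0.2385·ln(0.03) = 0.8363 s.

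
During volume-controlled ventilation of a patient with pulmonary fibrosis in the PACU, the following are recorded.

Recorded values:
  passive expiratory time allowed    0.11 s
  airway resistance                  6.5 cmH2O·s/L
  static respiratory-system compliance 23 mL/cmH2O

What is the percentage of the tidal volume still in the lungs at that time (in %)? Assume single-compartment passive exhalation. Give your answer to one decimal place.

τ = R × C = 6.5 × 23 mL/cmH2O = 6.5 × 0.023 L/cmH2O = 0.1495 s.
Passive exhalation: V(t)/V₀ = e^(−t/τ) = e^(−0.11/0.1495) = 0.4791.
Fraction remaining = 0.4791 → 47.91%.

47.9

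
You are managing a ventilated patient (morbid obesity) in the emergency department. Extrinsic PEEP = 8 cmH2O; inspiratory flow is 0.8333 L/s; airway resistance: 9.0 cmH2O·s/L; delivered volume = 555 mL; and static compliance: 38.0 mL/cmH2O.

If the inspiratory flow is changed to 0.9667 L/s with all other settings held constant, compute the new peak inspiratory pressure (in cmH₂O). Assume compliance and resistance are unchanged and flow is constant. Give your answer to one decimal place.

31.3

PIP = Vt/C + R·V̇ + PEEP (constant-flow equation of motion).
Only the resistive term changes: ΔPIP = R × ΔV̇ = 9.0 × (0.9667 − 0.8333) = 9.0 × 0.1334 = 1.201 cmH2O.
Original PIP = 555/38.0 + 9.0×0.8333 + 8 = 30.105 cmH2O; new PIP = 30.105 + (1.201) = 31.306 cmH2O.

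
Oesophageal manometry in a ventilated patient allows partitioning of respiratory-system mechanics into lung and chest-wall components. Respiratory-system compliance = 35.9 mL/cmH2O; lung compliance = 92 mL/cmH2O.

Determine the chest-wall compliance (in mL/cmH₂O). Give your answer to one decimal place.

1/Ccw = 1/Crs − 1/CL.
1/Ccw = 1/35.9 − 1/92 = 0.01699.
Ccw = 58.858 mL/cmH2O.

58.9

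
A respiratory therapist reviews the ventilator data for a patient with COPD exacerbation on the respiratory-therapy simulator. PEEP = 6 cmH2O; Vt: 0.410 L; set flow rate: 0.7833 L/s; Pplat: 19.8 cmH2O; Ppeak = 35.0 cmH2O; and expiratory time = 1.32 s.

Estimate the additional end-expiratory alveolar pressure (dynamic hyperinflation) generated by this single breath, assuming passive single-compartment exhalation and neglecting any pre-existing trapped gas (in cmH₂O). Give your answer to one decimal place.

1.4

R = (PIP − Pplat)/V̇ = (35.0 − 19.8) / 0.7833 = 15.2/0.7833 = 19.405 cmH2O·s/L.
C = Vt/(Pplat − PEEP) = 410.0 / (19.8 − 6) = 410.0/13.8 = 29.71 mL/cmH2O.
τ = R × C = 19.405 × 0.02971 L/cmH2O = 0.5765 s.
Fraction remaining = e^(−Te/τ) = e^(−1.32/0.5765) = 0.1013; trapped volume = 410.0 × 0.1013 = 41.533 mL.
Additional alveolar pressure from trapping ≈ V_trapped / C = 41.533 / 29.71 = 1.398 cmH2O.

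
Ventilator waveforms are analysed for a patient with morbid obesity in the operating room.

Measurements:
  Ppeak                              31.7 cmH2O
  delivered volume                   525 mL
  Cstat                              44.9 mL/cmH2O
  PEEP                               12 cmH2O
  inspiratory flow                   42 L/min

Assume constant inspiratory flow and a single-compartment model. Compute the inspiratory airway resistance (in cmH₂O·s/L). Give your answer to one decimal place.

Flow: 42 L/min ÷ 60 = 0.7 L/s.
Equation of motion (constant flow): PIP = Vt/C + R·V̇ + PEEP.
R·V̇ = PIP − Vt/C − PEEP = 31.7 − 525/44.9 − 12 = 31.7 − 11.693 − 12 = 8.007 cmH2O.
R = 8.007 / 0.7 = 11.439 cmH2O·s/L.

11.4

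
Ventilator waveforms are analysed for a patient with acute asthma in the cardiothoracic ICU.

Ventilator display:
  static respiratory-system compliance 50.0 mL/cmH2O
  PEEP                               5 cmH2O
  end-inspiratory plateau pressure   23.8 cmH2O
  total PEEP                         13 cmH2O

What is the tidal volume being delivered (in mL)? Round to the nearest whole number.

540

End-expiratory occlusion gives total PEEP = 13 cmH2O (intrinsic PEEP = 13 − 5 = 8). Use total PEEP for the elastic gradient.
Vt = Cstat × (Pplat − PEEPtotal) = 50.0 × (23.8 − 13) = 50.0 × 10.8 = 540.0 mL.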